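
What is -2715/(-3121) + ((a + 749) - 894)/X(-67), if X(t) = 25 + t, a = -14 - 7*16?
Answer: 959821/131082 ≈ 7.3223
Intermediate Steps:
a = -126 (a = -14 - 112 = -126)
-2715/(-3121) + ((a + 749) - 894)/X(-67) = -2715/(-3121) + ((-126 + 749) - 894)/(25 - 67) = -2715*(-1/3121) + (623 - 894)/(-42) = 2715/3121 - 271*(-1/42) = 2715/3121 + 271/42 = 959821/131082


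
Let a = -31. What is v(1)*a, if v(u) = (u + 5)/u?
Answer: -186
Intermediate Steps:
v(u) = (5 + u)/u
v(1)*a = ((5 + 1)/1)*(-31) = (1*6)*(-31) = 6*(-31) = -186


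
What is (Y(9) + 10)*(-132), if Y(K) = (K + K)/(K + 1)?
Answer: -7788/5 ≈ -1557.6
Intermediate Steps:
Y(K) = 2*K/(1 + K) (Y(K) = (2*K)/(1 + K) = 2*K/(1 + K))
(Y(9) + 10)*(-132) = (2*9/(1 + 9) + 10)*(-132) = (2*9/10 + 10)*(-132) = (2*9*(1/10) + 10)*(-132) = (9/5 + 10)*(-132) = (59/5)*(-132) = -7788/5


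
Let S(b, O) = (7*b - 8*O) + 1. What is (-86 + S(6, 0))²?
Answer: 1849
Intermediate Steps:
S(b, O) = 1 - 8*O + 7*b (S(b, O) = (-8*O + 7*b) + 1 = 1 - 8*O + 7*b)
(-86 + S(6, 0))² = (-86 + (1 - 8*0 + 7*6))² = (-86 + (1 + 0 + 42))² = (-86 + 43)² = (-43)² = 1849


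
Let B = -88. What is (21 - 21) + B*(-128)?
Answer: 11264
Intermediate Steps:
(21 - 21) + B*(-128) = (21 - 21) - 88*(-128) = 0 + 11264 = 11264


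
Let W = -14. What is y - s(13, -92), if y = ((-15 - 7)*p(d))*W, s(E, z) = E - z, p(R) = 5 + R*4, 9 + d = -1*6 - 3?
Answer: -20741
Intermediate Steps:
d = -18 (d = -9 + (-1*6 - 3) = -9 + (-6 - 3) = -9 - 9 = -18)
p(R) = 5 + 4*R
y = -20636 (y = ((-15 - 7)*(5 + 4*(-18)))*(-14) = -22*(5 - 72)*(-14) = -22*(-67)*(-14) = 1474*(-14) = -20636)
y - s(13, -92) = -20636 - (13 - 1*(-92)) = -20636 - (13 + 92) = -20636 - 1*105 = -20636 - 105 = -20741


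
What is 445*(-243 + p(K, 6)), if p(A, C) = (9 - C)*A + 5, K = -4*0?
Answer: -105910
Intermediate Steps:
K = 0
p(A, C) = 5 + A*(9 - C) (p(A, C) = A*(9 - C) + 5 = 5 + A*(9 - C))
445*(-243 + p(K, 6)) = 445*(-243 + (5 + 9*0 - 1*0*6)) = 445*(-243 + (5 + 0 + 0)) = 445*(-243 + 5) = 445*(-238) = -105910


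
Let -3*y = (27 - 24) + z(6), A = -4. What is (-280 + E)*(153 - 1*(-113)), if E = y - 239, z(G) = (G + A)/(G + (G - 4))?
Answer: -830053/6 ≈ -1.3834e+5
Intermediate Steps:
z(G) = (-4 + G)/(-4 + 2*G) (z(G) = (G - 4)/(G + (G - 4)) = (-4 + G)/(G + (-4 + G)) = (-4 + G)/(-4 + 2*G))
y = -13/12 (y = -((27 - 24) + (-4 + 6)/(2*(-2 + 6)))/3 = -(3 + (½)*2/4)/3 = -(3 + (½)*(¼)*2)/3 = -(3 + ¼)/3 = -⅓*13/4 = -13/12 ≈ -1.0833)
E = -2881/12 (E = -13/12 - 239 = -2881/12 ≈ -240.08)
(-280 + E)*(153 - 1*(-113)) = (-280 - 2881/12)*(153 - 1*(-113)) = -6241*(153 + 113)/12 = -6241/12*266 = -830053/6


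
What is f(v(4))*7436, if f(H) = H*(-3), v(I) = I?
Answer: -89232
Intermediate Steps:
f(H) = -3*H
f(v(4))*7436 = -3*4*7436 = -12*7436 = -89232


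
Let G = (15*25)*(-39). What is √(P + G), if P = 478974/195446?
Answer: 2*I*√34910549568381/97723 ≈ 120.92*I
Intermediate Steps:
G = -14625 (G = 375*(-39) = -14625)
P = 239487/97723 (P = 478974*(1/195446) = 239487/97723 ≈ 2.4507)
√(P + G) = √(239487/97723 - 14625) = √(-1428959388/97723) = 2*I*√34910549568381/97723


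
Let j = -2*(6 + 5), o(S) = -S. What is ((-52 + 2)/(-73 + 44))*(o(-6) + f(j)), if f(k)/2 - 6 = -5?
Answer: 400/29 ≈ 13.793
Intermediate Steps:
j = -22 (j = -2*11 = -22)
f(k) = 2 (f(k) = 12 + 2*(-5) = 12 - 10 = 2)
((-52 + 2)/(-73 + 44))*(o(-6) + f(j)) = ((-52 + 2)/(-73 + 44))*(-1*(-6) + 2) = (-50/(-29))*(6 + 2) = -50*(-1/29)*8 = (50/29)*8 = 400/29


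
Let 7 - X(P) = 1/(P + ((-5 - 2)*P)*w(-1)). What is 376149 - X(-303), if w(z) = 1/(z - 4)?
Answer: 1367652307/3636 ≈ 3.7614e+5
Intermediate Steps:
w(z) = 1/(-4 + z)
X(P) = 7 - 5/(12*P) (X(P) = 7 - 1/(P + ((-5 - 2)*P)/(-4 - 1)) = 7 - 1/(P - 7*P/(-5)) = 7 - 1/(P - 7*P*(-⅕)) = 7 - 1/(P + 7*P/5) = 7 - 1/(12*P/5) = 7 - 5/(12*P))
376149 - X(-303) = 376149 - (7 - 5/12/(-303)) = 376149 - (7 - 5/12*(-1/303)) = 376149 - (7 + 5/3636) = 376149 - 1*25457/3636 = 376149 - 25457/3636 = 1367652307/3636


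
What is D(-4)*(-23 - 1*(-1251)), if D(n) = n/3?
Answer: -4912/3 ≈ -1637.3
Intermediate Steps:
D(n) = n/3 (D(n) = n*(1/3) = n/3)
D(-4)*(-23 - 1*(-1251)) = ((1/3)*(-4))*(-23 - 1*(-1251)) = -4*(-23 + 1251)/3 = -4/3*1228 = -4912/3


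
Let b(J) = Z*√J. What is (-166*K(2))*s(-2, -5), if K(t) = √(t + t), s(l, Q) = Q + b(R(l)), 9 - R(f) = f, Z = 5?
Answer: 1660 - 1660*√11 ≈ -3845.6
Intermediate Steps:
R(f) = 9 - f
b(J) = 5*√J
s(l, Q) = Q + 5*√(9 - l)
K(t) = √2*√t (K(t) = √(2*t) = √2*√t)
(-166*K(2))*s(-2, -5) = (-166*√2*√2)*(-5 + 5*√(9 - 1*(-2))) = (-166*2)*(-5 + 5*√(9 + 2)) = -332*(-5 + 5*√11) = 1660 - 1660*√11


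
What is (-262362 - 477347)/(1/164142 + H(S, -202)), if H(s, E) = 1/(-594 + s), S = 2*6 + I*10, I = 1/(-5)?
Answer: 35453855885976/81779 ≈ 4.3353e+8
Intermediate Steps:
I = -⅕ ≈ -0.20000
S = 10 (S = 2*6 - ⅕*10 = 12 - 2 = 10)
(-262362 - 477347)/(1/164142 + H(S, -202)) = (-262362 - 477347)/(1/164142 + 1/(-594 + 10)) = -739709/(1/164142 + 1/(-584)) = -739709/(1/164142 - 1/584) = -739709/(-81779/47929464) = -739709*(-47929464/81779) = 35453855885976/81779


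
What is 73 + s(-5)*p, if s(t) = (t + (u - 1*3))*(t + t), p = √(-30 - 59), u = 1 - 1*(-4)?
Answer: 73 + 30*I*√89 ≈ 73.0 + 283.02*I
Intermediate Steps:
u = 5 (u = 1 + 4 = 5)
p = I*√89 (p = √(-89) = I*√89 ≈ 9.434*I)
s(t) = 2*t*(2 + t) (s(t) = (t + (5 - 1*3))*(t + t) = (t + (5 - 3))*(2*t) = (t + 2)*(2*t) = (2 + t)*(2*t) = 2*t*(2 + t))
73 + s(-5)*p = 73 + (2*(-5)*(2 - 5))*(I*√89) = 73 + (2*(-5)*(-3))*(I*√89) = 73 + 30*(I*√89) = 73 + 30*I*√89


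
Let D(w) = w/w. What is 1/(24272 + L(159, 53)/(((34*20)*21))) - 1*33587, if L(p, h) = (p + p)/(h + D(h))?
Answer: -104772546948871/3119437493 ≈ -33587.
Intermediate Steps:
D(w) = 1
L(p, h) = 2*p/(1 + h) (L(p, h) = (p + p)/(h + 1) = (2*p)/(1 + h) = 2*p/(1 + h))
1/(24272 + L(159, 53)/(((34*20)*21))) - 1*33587 = 1/(24272 + (2*159/(1 + 53))/(((34*20)*21))) - 1*33587 = 1/(24272 + (2*159/54)/((680*21))) - 33587 = 1/(24272 + (2*159*(1/54))/14280) - 33587 = 1/(24272 + (53/9)*(1/14280)) - 33587 = 1/(24272 + 53/128520) - 33587 = 1/(3119437493/128520) - 33587 = 128520/3119437493 - 33587 = -104772546948871/3119437493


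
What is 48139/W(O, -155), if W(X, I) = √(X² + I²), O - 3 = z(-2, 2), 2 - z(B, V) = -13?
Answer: 3703*√24349/1873 ≈ 308.50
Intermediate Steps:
z(B, V) = 15 (z(B, V) = 2 - 1*(-13) = 2 + 13 = 15)
O = 18 (O = 3 + 15 = 18)
W(X, I) = √(I² + X²)
48139/W(O, -155) = 48139/(√((-155)² + 18²)) = 48139/(√(24025 + 324)) = 48139/(√24349) = 48139*(√24349/24349) = 3703*√24349/1873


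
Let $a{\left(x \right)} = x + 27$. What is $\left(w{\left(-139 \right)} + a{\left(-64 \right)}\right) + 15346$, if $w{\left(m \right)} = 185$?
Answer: $15494$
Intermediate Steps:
$a{\left(x \right)} = 27 + x$
$\left(w{\left(-139 \right)} + a{\left(-64 \right)}\right) + 15346 = \left(185 + \left(27 - 64\right)\right) + 15346 = \left(185 - 37\right) + 15346 = 148 + 15346 = 15494$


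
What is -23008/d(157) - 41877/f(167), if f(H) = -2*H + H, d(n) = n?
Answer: 2732353/26219 ≈ 104.21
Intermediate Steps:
f(H) = -H
-23008/d(157) - 41877/f(167) = -23008/157 - 41877/((-1*167)) = -23008*1/157 - 41877/(-167) = -23008/157 - 41877*(-1/167) = -23008/157 + 41877/167 = 2732353/26219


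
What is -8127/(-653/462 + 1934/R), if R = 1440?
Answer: 450560880/3901 ≈ 1.1550e+5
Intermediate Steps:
-8127/(-653/462 + 1934/R) = -8127/(-653/462 + 1934/1440) = -8127/(-653*1/462 + 1934*(1/1440)) = -8127/(-653/462 + 967/720) = -8127/(-3901/55440) = -8127*(-55440/3901) = 450560880/3901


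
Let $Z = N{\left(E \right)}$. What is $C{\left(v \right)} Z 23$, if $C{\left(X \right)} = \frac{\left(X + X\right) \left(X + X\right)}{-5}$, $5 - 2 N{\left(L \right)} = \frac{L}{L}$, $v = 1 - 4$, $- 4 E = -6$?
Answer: $- \frac{1656}{5} \approx -331.2$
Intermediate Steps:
$E = \frac{3}{2}$ ($E = \left(- \frac{1}{4}\right) \left(-6\right) = \frac{3}{2} \approx 1.5$)
$v = -3$ ($v = 1 - 4 = -3$)
$N{\left(L \right)} = 2$ ($N{\left(L \right)} = \frac{5}{2} - \frac{L \frac{1}{L}}{2} = \frac{5}{2} - \frac{1}{2} = 2$)
$Z = 2$
$C{\left(X \right)} = - \frac{4 X^{2}}{5}$ ($C{\left(X \right)} = 2 X 2 X \left(- \frac{1}{5}\right) = 4 X^{2} \left(- \frac{1}{5}\right) = - \frac{4 X^{2}}{5}$)
$C{\left(v \right)} Z 23 = - \frac{4 \left(-3\right)^{2}}{5} \cdot 2 \cdot 23 = \left(- \frac{4}{5}\right) 9 \cdot 2 \cdot 23 = \left(- \frac{36}{5}\right) 2 \cdot 23 = \left(- \frac{72}{5}\right) 23 = - \frac{1656}{5}$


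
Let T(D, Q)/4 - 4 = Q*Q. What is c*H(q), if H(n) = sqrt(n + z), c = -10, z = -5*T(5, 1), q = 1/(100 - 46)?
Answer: -5*I*sqrt(32394)/9 ≈ -99.991*I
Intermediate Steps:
q = 1/54 ≈ 0.018519
T(D, Q) = 16 + 4*Q**2 (T(D, Q) = 16 + 4*(Q*Q) = 16 + 4*Q**2)
z = -100 (z = -5*(16 + 4*1**2) = -5*(16 + 4*1) = -5*(16 + 4) = -5*20 = -100)
H(n) = sqrt(-100 + n) (H(n) = sqrt(n - 100) = sqrt(-100 + n))
c*H(q) = -10*sqrt(-100 + 1/54) = -5*I*sqrt(32394)/9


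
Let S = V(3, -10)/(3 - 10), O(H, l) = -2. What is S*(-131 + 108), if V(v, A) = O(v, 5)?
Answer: -46/7 ≈ -6.5714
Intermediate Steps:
V(v, A) = -2
S = 2/7 (S = -2/(3 - 10) = -2/(-7) = -2*(-1/7) = 2/7 ≈ 0.28571)
S*(-131 + 108) = 2*(-131 + 108)/7 = (2/7)*(-23) = -46/7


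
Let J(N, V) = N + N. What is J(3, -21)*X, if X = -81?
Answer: -486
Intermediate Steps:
J(N, V) = 2*N
J(3, -21)*X = (2*3)*(-81) = 6*(-81) = -486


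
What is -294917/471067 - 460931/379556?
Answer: -329066900229/178796306252 ≈ -1.8405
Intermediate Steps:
-294917/471067 - 460931/379556 = -329066900229/178796306252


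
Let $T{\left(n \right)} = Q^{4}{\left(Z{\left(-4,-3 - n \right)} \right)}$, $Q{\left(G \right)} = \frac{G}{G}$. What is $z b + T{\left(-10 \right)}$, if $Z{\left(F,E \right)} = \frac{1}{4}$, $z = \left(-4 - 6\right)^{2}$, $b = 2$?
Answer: $201$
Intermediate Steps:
$z = 100$ ($z = \left(-10\right)^{2} = 100$)
$Z{\left(F,E \right)} = \frac{1}{4}$
$Q{\left(G \right)} = 1$
$T{\left(n \right)} = 1$ ($T{\left(n \right)} = 1^{4} = 1$)
$z b + T{\left(-10 \right)} = 100 \cdot 2 + 1 = 200 + 1 = 201$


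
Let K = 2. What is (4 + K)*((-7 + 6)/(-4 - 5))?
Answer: 2/3 ≈ 0.66667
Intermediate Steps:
(4 + K)*((-7 + 6)/(-4 - 5)) = (4 + 2)*((-7 + 6)/(-4 - 5)) = 6*(-1/(-9)) = 6*(-1*(-1/9)) = 6*(1/9) = 2/3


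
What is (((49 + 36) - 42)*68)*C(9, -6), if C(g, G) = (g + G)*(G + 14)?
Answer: 70176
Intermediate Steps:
C(g, G) = (14 + G)*(G + g) (C(g, G) = (G + g)*(14 + G) = (14 + G)*(G + g))
(((49 + 36) - 42)*68)*C(9, -6) = (((49 + 36) - 42)*68)*((-6)**2 + 14*(-6) + 14*9 - 6*9) = ((85 - 42)*68)*(36 - 84 + 126 - 54) = (43*68)*24 = 2924*24 = 70176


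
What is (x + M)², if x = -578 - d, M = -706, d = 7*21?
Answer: 2047761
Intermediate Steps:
d = 147
x = -725 (x = -578 - 1*147 = -578 - 147 = -725)
(x + M)² = (-725 - 706)² = (-1431)² = 2047761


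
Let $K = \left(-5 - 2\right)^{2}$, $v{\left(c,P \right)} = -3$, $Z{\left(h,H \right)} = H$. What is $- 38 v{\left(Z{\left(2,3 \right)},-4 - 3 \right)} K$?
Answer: $5586$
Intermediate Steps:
$K = 49$ ($K = \left(-7\right)^{2} = 49$)
$- 38 v{\left(Z{\left(2,3 \right)},-4 - 3 \right)} K = \left(-38\right) \left(-3\right) 49 = 114 \cdot 49 = 5586$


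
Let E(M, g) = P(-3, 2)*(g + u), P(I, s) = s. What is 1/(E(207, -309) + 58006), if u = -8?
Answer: 1/57372 ≈ 1.7430e-5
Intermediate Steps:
E(M, g) = -16 + 2*g (E(M, g) = 2*(g - 8) = 2*(-8 + g) = -16 + 2*g)
1/(E(207, -309) + 58006) = 1/((-16 + 2*(-309)) + 58006) = 1/((-16 - 618) + 58006) = 1/(-634 + 58006) = 1/57372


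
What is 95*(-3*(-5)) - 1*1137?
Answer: 288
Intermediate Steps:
95*(-3*(-5)) - 1*1137 = 95*15 - 1137 = 1425 - 1137 = 288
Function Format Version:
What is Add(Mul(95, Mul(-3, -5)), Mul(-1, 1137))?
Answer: 288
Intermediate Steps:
Add(Mul(95, Mul(-3, -5)), Mul(-1, 1137)) = Add(Mul(95, 15), -1137) = Add(1425, -1137) = 288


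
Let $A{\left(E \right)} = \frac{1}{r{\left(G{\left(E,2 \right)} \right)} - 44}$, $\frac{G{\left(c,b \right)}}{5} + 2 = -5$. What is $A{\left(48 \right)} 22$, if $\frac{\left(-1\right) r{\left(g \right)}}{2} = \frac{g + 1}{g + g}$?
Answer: $- \frac{385}{787} \approx -0.4892$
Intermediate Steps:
$G{\left(c,b \right)} = -35$ ($G{\left(c,b \right)} = -10 + 5 \left(-5\right) = -10 - 25 = -35$)
$r{\left(g \right)} = - \frac{1 + g}{g}$ ($r{\left(g \right)} = - 2 \frac{g + 1}{g + g} = - 2 \frac{1 + g}{2 g} = - \frac{1 + g}{g}$)
$A{\left(E \right)} = - \frac{35}{1574}$ ($A{\left(E \right)} = \frac{1}{\frac{-1 - -35}{-35} - 44} = \frac{1}{- \frac{-1 + 35}{35} - 44} = \frac{1}{\left(- \frac{1}{35}\right) 34 - 44} = \frac{1}{- \frac{34}{35} - 44} = \frac{1}{- \frac{1574}{35}} = - \frac{35}{1574}$)
$A{\left(48 \right)} 22 = \left(- \frac{35}{1574}\right) 22 = - \frac{385}{787}$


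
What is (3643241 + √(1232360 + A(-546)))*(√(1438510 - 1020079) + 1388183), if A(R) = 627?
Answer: 7*(520463 + √25163)*(1388183 + √418431) ≈ 5.0614e+12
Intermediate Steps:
(3643241 + √(1232360 + A(-546)))*(√(1438510 - 1020079) + 1388183) = (3643241 + √(1232360 + 627))*(√(1438510 - 1020079) + 1388183) = (3643241 + √1232987)*(√418431 + 1388183) = (3643241 + 7*√25163)*(1388183 + √418431) = (1388183 + √418431)*(3643241 + 7*√25163)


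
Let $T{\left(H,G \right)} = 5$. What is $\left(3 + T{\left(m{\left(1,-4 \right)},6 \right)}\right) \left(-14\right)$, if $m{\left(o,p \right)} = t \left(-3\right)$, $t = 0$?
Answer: $-112$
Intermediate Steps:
$m{\left(o,p \right)} = 0$ ($m{\left(o,p \right)} = 0 \left(-3\right) = 0$)
$\left(3 + T{\left(m{\left(1,-4 \right)},6 \right)}\right) \left(-14\right) = \left(3 + 5\right) \left(-14\right) = 8 \left(-14\right) = -112$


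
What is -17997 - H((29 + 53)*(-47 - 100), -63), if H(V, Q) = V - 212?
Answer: -5731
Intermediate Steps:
H(V, Q) = -212 + V
-17997 - H((29 + 53)*(-47 - 100), -63) = -17997 - (-212 + (29 + 53)*(-47 - 100)) = -17997 - (-212 + 82*(-147)) = -17997 - (-212 - 12054) = -17997 - 1*(-12266) = -17997 + 12266 = -5731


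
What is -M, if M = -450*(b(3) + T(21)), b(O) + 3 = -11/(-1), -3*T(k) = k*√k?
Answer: 3600 - 3150*√21 ≈ -10835.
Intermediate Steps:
T(k) = -k^(3/2)/3 (T(k) = -k*√k/3 = -k^(3/2)/3)
b(O) = 8 (b(O) = -3 - 11/(-1) = -3 - 11*(-1) = -3 + 11 = 8)
M = -3600 + 3150*√21 (M = -450*(8 - 7*√21) = -3600 + 3150*√21 ≈ 10835.)
-M = -(-3600 + 3150*√21) = 3600 - 3150*√21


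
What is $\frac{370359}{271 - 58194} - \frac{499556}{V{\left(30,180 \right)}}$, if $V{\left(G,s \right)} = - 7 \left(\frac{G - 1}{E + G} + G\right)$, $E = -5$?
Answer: $\frac{721374987073}{315854119} \approx 2283.9$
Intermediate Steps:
$V{\left(G,s \right)} = - 7 G - \frac{7 \left(-1 + G\right)}{-5 + G}$ ($V{\left(G,s \right)} = - 7 \left(\frac{G - 1}{-5 + G} + G\right) = - 7 \left(\frac{-1 + G}{-5 + G} + G\right) = - 7 \left(G + \frac{-1 + G}{-5 + G}\right) = - 7 G - \frac{7 \left(-1 + G\right)}{-5 + G}$)
$\frac{370359}{271 - 58194} - \frac{499556}{V{\left(30,180 \right)}} = \frac{370359}{271 - 58194} - \frac{499556}{7 \frac{1}{-5 + 30} \left(1 - 30^{2} + 4 \cdot 30\right)} = \frac{370359}{271 - 58194} - \frac{499556}{7 \cdot \frac{1}{25} \left(1 - 900 + 120\right)} = \frac{370359}{-57923} - \frac{499556}{7 \cdot \frac{1}{25} \left(1 - 900 + 120\right)} = 370359 \left(- \frac{1}{57923}\right) - \frac{499556}{7 \cdot \frac{1}{25} \left(-779\right)} = - \frac{370359}{57923} - \frac{499556}{- \frac{5453}{25}} = - \frac{370359}{57923} - - \frac{12488900}{5453} = - \frac{370359}{57923} + \frac{12488900}{5453} = \frac{721374987073}{315854119}$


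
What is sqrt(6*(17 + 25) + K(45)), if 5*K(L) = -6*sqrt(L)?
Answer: 3*sqrt(700 - 10*sqrt(5))/5 ≈ 15.619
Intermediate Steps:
K(L) = -6*sqrt(L)/5 (K(L) = (-6*sqrt(L))/5 = -6*sqrt(L)/5)
sqrt(6*(17 + 25) + K(45)) = sqrt(6*(17 + 25) - 18*sqrt(5)/5) = sqrt(6*42 - 18*sqrt(5)/5) = sqrt(252 - 18*sqrt(5)/5)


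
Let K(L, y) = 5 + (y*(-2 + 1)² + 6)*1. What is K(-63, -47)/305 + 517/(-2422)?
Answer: -244877/738710 ≈ -0.33149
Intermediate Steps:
K(L, y) = 11 + y (K(L, y) = 5 + (y*(-1)² + 6)*1 = 5 + (y*1 + 6)*1 = 5 + (y + 6)*1 = 5 + (6 + y)*1 = 5 + (6 + y) = 11 + y)
K(-63, -47)/305 + 517/(-2422) = (11 - 47)/305 + 517/(-2422) = -36*1/305 + 517*(-1/2422) = -36/305 - 517/2422 = -244877/738710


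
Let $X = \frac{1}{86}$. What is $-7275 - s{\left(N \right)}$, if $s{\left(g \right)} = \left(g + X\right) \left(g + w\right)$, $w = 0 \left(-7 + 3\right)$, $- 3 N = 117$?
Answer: $- \frac{756417}{86} \approx -8795.5$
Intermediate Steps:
$N = -39$ ($N = \left(- \frac{1}{3}\right) 117 = -39$)
$w = 0$ ($w = 0 \left(-4\right) = 0$)
$X = \frac{1}{86} \approx 0.011628$
$s{\left(g \right)} = g \left(\frac{1}{86} + g\right)$ ($s{\left(g \right)} = \left(g + \frac{1}{86}\right) \left(g + 0\right) = \left(\frac{1}{86} + g\right) g = g \left(\frac{1}{86} + g\right)$)
$-7275 - s{\left(N \right)} = -7275 - - 39 \left(\frac{1}{86} - 39\right) = -7275 - \left(-39\right) \left(- \frac{3353}{86}\right) = -7275 - \frac{130767}{86} = - \frac{756417}{86}$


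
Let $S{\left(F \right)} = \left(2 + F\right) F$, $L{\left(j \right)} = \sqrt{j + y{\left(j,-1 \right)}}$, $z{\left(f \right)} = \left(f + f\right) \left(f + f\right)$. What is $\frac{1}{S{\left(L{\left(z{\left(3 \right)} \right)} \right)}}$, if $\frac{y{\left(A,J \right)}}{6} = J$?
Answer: $\frac{1}{26} - \frac{\sqrt{30}}{390} \approx 0.024417$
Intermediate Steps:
$y{\left(A,J \right)} = 6 J$
$z{\left(f \right)} = 4 f^{2}$ ($z{\left(f \right)} = 2 f 2 f = 4 f^{2}$)
$L{\left(j \right)} = \sqrt{-6 + j}$ ($L{\left(j \right)} = \sqrt{j + 6 \left(-1\right)} = \sqrt{j - 6} = \sqrt{-6 + j}$)
$S{\left(F \right)} = F \left(2 + F\right)$
$\frac{1}{S{\left(L{\left(z{\left(3 \right)} \right)} \right)}} = \frac{1}{\sqrt{-6 + 4 \cdot 3^{2}} \left(2 + \sqrt{-6 + 4 \cdot 3^{2}}\right)} = \frac{1}{\sqrt{-6 + 4 \cdot 9} \left(2 + \sqrt{-6 + 4 \cdot 9}\right)} = \frac{1}{\sqrt{-6 + 36} \left(2 + \sqrt{-6 + 36}\right)} = \frac{1}{\sqrt{30} \left(2 + \sqrt{30}\right)} = \frac{\sqrt{30}}{30 \left(2 + \sqrt{30}\right)}$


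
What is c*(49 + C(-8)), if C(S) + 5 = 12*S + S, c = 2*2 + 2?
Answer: -360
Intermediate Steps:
c = 6 (c = 4 + 2 = 6)
C(S) = -5 + 13*S (C(S) = -5 + (12*S + S) = -5 + 13*S)
c*(49 + C(-8)) = 6*(49 + (-5 + 13*(-8))) = 6*(49 + (-5 - 104)) = 6*(49 - 109) = 6*(-60) = -360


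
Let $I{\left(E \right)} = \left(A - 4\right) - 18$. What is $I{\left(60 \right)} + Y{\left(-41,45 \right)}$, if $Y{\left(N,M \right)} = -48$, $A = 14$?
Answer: $-56$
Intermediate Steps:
$I{\left(E \right)} = -8$ ($I{\left(E \right)} = \left(14 - 4\right) - 18 = 10 - 18 = -8$)
$I{\left(60 \right)} + Y{\left(-41,45 \right)} = -8 - 48 = -56$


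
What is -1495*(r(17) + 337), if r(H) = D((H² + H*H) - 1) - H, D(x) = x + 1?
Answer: -1342510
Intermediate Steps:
D(x) = 1 + x
r(H) = -H + 2*H² (r(H) = (1 + ((H² + H*H) - 1)) - H = (1 + ((H² + H²) - 1)) - H = (1 + (2*H² - 1)) - H = (1 + (-1 + 2*H²)) - H = 2*H² - H = -H + 2*H²)
-1495*(r(17) + 337) = -1495*(17*(-1 + 2*17) + 337) = -1495*(17*(-1 + 34) + 337) = -1495*(17*33 + 337) = -1495*(561 + 337) = -1495*898 = -1342510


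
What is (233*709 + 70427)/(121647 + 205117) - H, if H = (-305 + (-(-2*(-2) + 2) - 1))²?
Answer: -7952069798/81691 ≈ -97343.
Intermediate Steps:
H = 97344 (H = (-305 + (-(4 + 2) - 1))² = (-305 + (-1*6 - 1))² = (-305 + (-6 - 1))² = (-305 - 7)² = (-312)² = 97344)
(233*709 + 70427)/(121647 + 205117) - H = (233*709 + 70427)/(121647 + 205117) - 1*97344 = (165197 + 70427)/326764 - 97344 = 235624*(1/326764) - 97344 = 58906/81691 - 97344 = -7952069798/81691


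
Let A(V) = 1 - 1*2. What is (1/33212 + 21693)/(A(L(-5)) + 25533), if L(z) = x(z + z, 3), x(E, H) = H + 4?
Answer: 55420609/65228368 ≈ 0.84964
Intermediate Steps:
x(E, H) = 4 + H
L(z) = 7 (L(z) = 4 + 3 = 7)
A(V) = -1 (A(V) = 1 - 2 = -1)
(1/33212 + 21693)/(A(L(-5)) + 25533) = (1/33212 + 21693)/(-1 + 25533) = (1/33212 + 21693)/25532 = (720467917/33212)*(1/25532) = 55420609/65228368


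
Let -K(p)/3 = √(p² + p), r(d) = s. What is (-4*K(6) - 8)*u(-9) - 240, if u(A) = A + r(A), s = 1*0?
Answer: -168 - 108*√42 ≈ -867.92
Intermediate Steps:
s = 0
r(d) = 0
K(p) = -3*√(p + p²) (K(p) = -3*√(p² + p) = -3*√(p + p²))
u(A) = A (u(A) = A + 0 = A)
(-4*K(6) - 8)*u(-9) - 240 = (-(-12)*√(6*(1 + 6)) - 8)*(-9) - 240 = (-(-12)*√(6*7) - 8)*(-9) - 240 = (-(-12)*√42 - 8)*(-9) - 240 = (12*√42 - 8)*(-9) - 240 = (-8 + 12*√42)*(-9) - 240 = (72 - 108*√42) - 240 = -168 - 108*√42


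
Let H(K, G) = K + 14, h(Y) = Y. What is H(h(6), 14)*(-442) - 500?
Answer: -9340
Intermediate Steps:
H(K, G) = 14 + K
H(h(6), 14)*(-442) - 500 = (14 + 6)*(-442) - 500 = 20*(-442) - 500 = -8840 - 500 = -9340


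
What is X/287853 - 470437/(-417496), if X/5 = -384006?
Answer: -222062714373/40059158696 ≈ -5.5434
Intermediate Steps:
X = -1920030 (X = 5*(-384006) = -1920030)
X/287853 - 470437/(-417496) = -1920030/287853 - 470437/(-417496) = -1920030*1/287853 - 470437*(-1/417496) = -640010/95951 + 470437/417496 = -222062714373/40059158696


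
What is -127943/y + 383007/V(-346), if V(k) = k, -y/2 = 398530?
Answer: -152617645571/137891380 ≈ -1106.8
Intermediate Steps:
y = -797060 (y = -2*398530 = -797060)
-127943/y + 383007/V(-346) = -127943/(-797060) + 383007/(-346) = -127943*(-1/797060) + 383007*(-1/346) = 127943/797060 - 383007/346 = -152617645571/137891380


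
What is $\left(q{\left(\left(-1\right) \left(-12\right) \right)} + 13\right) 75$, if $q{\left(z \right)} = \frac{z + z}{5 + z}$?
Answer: $\frac{18375}{17} \approx 1080.9$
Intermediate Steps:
$q{\left(z \right)} = \frac{2 z}{5 + z}$
$\left(q{\left(\left(-1\right) \left(-12\right) \right)} + 13\right) 75 = \left(\frac{2 \left(\left(-1\right) \left(-12\right)\right)}{5 - -12} + 13\right) 75 = \left(2 \cdot 12 \frac{1}{5 + 12} + 13\right) 75 = \left(2 \cdot 12 \cdot \frac{1}{17} + 13\right) 75 = \left(\frac{24}{17} + 13\right) 75 = \frac{245}{17} \cdot 75 = \frac{18375}{17}$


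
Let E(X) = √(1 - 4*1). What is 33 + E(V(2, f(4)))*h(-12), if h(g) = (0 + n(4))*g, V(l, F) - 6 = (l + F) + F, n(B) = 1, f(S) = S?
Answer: 33 - 12*I*√3 ≈ 33.0 - 20.785*I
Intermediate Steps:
V(l, F) = 6 + l + 2*F (V(l, F) = 6 + ((l + F) + F) = 6 + ((F + l) + F) = 6 + (l + 2*F) = 6 + l + 2*F)
E(X) = I*√3 (E(X) = √(1 - 4) = √(-3) = I*√3)
h(g) = g (h(g) = (0 + 1)*g = 1*g = g)
33 + E(V(2, f(4)))*h(-12) = 33 + (I*√3)*(-12) = 33 - 12*I*√3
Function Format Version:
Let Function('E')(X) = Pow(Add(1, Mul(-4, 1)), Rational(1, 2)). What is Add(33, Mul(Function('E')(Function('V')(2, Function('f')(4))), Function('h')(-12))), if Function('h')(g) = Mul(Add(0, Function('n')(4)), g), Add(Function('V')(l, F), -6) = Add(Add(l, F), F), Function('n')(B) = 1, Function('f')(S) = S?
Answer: Add(33, Mul(-12, I, Pow(3, Rational(1, 2)))) ≈ Add(33.000, Mul(-20.785, I))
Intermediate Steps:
Function('V')(l, F) = Add(6, l, Mul(2, F)) (Function('V')(l, F) = Add(6, Add(Add(l, F), F)) = Add(6, Add(Add(F, l), F)) = Add(6, Add(l, Mul(2, F))) = Add(6, l, Mul(2, F)))
Function('E')(X) = Mul(I, Pow(3, Rational(1, 2))) (Function('E')(X) = Pow(Add(1, -4), Rational(1, 2)) = Pow(-3, Rational(1, 2)) = Mul(I, Pow(3, Rational(1, 2))))
Function('h')(g) = g (Function('h')(g) = Mul(Add(0, 1), g) = Mul(1, g) = g)
Add(33, Mul(Function('E')(Function('V')(2, Function('f')(4))), Function('h')(-12))) = Add(33, Mul(Mul(I, Pow(3, Rational(1, 2))), -12)) = Add(33, Mul(-12, I, Pow(3, Rational(1, 2))))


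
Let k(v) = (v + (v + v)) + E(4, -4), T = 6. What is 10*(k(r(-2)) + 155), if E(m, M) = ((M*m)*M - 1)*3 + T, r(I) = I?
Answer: 3440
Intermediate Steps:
E(m, M) = 3 + 3*m*M² (E(m, M) = ((M*m)*M - 1)*3 + 6 = (m*M² - 1)*3 + 6 = (-1 + m*M²)*3 + 6 = (-3 + 3*m*M²) + 6 = 3 + 3*m*M²)
k(v) = 195 + 3*v (k(v) = (v + (v + v)) + (3 + 3*4*(-4)²) = (v + 2*v) + (3 + 3*4*16) = 3*v + (3 + 192) = 3*v + 195 = 195 + 3*v)
10*(k(r(-2)) + 155) = 10*((195 + 3*(-2)) + 155) = 10*((195 - 6) + 155) = 10*(189 + 155) = 10*344 = 3440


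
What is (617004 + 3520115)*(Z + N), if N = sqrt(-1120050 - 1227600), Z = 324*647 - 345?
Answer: 865828675677 + 62056785*I*sqrt(10434) ≈ 8.6583e+11 + 6.3389e+9*I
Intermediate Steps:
Z = 209283 (Z = 209628 - 345 = 209283)
N = 15*I*sqrt(10434) (N = sqrt(-2347650) = 15*I*sqrt(10434) ≈ 1532.2*I)
(617004 + 3520115)*(Z + N) = (617004 + 3520115)*(209283 + 15*I*sqrt(10434)) = 4137119*(209283 + 15*I*sqrt(10434)) = 865828675677 + 62056785*I*sqrt(10434)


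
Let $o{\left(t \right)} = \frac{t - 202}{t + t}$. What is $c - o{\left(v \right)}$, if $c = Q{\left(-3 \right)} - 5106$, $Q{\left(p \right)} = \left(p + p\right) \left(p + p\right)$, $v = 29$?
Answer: $- \frac{293887}{58} \approx -5067.0$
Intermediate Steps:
$Q{\left(p \right)} = 4 p^{2}$ ($Q{\left(p \right)} = 2 p 2 p = 4 p^{2}$)
$c = -5070$ ($c = 4 \left(-3\right)^{2} - 5106 = 4 \cdot 9 - 5106 = 36 - 5106 = -5070$)
$o{\left(t \right)} = \frac{-202 + t}{2 t}$
$c - o{\left(v \right)} = -5070 - \frac{-202 + 29}{2 \cdot 29} = -5070 - \frac{1}{2} \cdot \frac{1}{29} \left(-173\right) = -5070 - - \frac{173}{58} = -5070 + \frac{173}{58} = - \frac{293887}{58}$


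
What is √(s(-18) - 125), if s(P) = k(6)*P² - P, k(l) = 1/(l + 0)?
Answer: I*√53 ≈ 7.2801*I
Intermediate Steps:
k(l) = 1/l
s(P) = -P + P²/6 (s(P) = P²/6 - P = -P + P²/6)
√(s(-18) - 125) = √((⅙)*(-18)*(-6 - 18) - 125) = √((⅙)*(-18)*(-24) - 125) = √(72 - 125) = √(-53) = I*√53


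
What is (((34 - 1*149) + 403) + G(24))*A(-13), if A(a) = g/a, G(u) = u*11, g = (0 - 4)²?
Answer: -8832/13 ≈ -679.38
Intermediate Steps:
g = 16 (g = (-4)² = 16)
G(u) = 11*u
A(a) = 16/a
(((34 - 1*149) + 403) + G(24))*A(-13) = (((34 - 1*149) + 403) + 11*24)*(16/(-13)) = (((34 - 149) + 403) + 264)*(16*(-1/13)) = ((-115 + 403) + 264)*(-16/13) = (288 + 264)*(-16/13) = 552*(-16/13) = -8832/13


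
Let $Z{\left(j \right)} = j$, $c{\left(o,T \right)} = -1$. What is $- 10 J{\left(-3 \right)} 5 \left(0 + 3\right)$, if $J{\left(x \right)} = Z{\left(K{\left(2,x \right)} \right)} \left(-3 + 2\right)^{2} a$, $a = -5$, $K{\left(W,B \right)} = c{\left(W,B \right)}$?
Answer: $-750$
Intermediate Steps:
$K{\left(W,B \right)} = -1$
$J{\left(x \right)} = 5$ ($J{\left(x \right)} = - \left(-3 + 2\right)^{2} \left(-5\right) = - \left(-1\right)^{2} \left(-5\right) = \left(-1\right) 1 \left(-5\right) = \left(-1\right) \left(-5\right) = 5$)
$- 10 J{\left(-3 \right)} 5 \left(0 + 3\right) = \left(-10\right) 5 \cdot 5 \left(0 + 3\right) = - 50 \cdot 5 \cdot 3 = \left(-50\right) 15 = -750$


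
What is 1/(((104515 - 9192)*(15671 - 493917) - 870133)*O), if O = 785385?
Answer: -1/35804691823667535 ≈ -2.7929e-17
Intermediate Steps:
1/(((104515 - 9192)*(15671 - 493917) - 870133)*O) = 1/(((104515 - 9192)*(15671 - 493917) - 870133)*785385) = (1/785385)/(95323*(-478246) - 870133) = (1/785385)/(-45587843458 - 870133) = (1/785385)/(-45588713591) = -1/45588713591*1/785385 = -1/35804691823667535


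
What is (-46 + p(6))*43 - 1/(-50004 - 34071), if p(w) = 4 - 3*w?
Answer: -216913499/84075 ≈ -2580.0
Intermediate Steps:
(-46 + p(6))*43 - 1/(-50004 - 34071) = (-46 + (4 - 3*6))*43 - 1/(-50004 - 34071) = (-46 + (4 - 18))*43 - 1/(-84075) = (-46 - 14)*43 - 1*(-1/84075) = -60*43 + 1/84075 = -2580 + 1/84075 = -216913499/84075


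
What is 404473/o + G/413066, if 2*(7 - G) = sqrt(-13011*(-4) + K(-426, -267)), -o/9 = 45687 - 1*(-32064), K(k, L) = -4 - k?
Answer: -167069145905/289046651094 - sqrt(52466)/826132 ≈ -0.57828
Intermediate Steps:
o = -699759 (o = -9*(45687 - 1*(-32064)) = -9*(45687 + 32064) = -9*77751 = -699759)
G = 7 - sqrt(52466)/2 (G = 7 - sqrt(-13011*(-4) + (-4 - 1*(-426)))/2 = 7 - sqrt(52044 + (-4 + 426))/2 = 7 - sqrt(52044 + 422)/2 = 7 - sqrt(52466)/2 ≈ -107.53)
404473/o + G/413066 = 404473/(-699759) + (7 - sqrt(52466)/2)/413066 = 404473*(-1/699759) + (7 - sqrt(52466)/2)*(1/413066) = -404473/699759 + (7/413066 - sqrt(52466)/826132) = -167069145905/289046651094 - sqrt(52466)/826132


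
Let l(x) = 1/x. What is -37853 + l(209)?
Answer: -7911276/209 ≈ -37853.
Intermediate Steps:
-37853 + l(209) = -37853 + 1/209 = -7911276/209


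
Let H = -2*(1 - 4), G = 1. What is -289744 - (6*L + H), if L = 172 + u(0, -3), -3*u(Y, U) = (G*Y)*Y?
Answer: -290782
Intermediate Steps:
u(Y, U) = -Y²/3 (u(Y, U) = -1*Y*Y/3 = -Y*Y/3 = -Y²/3)
H = 6 (H = -2*(-3) = 6)
L = 172 (L = 172 - ⅓*0² = 172 - ⅓*0 = 172 + 0 = 172)
-289744 - (6*L + H) = -289744 - (6*172 + 6) = -289744 - (1032 + 6) = -289744 - 1*1038 = -289744 - 1038 = -290782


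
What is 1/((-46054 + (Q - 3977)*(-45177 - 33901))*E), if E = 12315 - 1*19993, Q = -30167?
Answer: -1/20730547620684 ≈ -4.8238e-14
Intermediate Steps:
E = -7678 (E = 12315 - 19993 = -7678)
1/((-46054 + (Q - 3977)*(-45177 - 33901))*E) = 1/(-46054 + (-30167 - 3977)*(-45177 - 33901)*(-7678)) = -1/7678/(-46054 - 34144*(-79078)) = -1/7678/(-46054 + 2700039232) = -1/7678/2699993178 = (1/2699993178)*(-1/7678) = -1/20730547620684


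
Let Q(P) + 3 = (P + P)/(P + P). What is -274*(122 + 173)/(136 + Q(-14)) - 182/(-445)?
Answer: -17972481/29815 ≈ -602.80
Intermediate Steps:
Q(P) = -2 (Q(P) = -3 + (P + P)/(P + P) = -3 + (2*P)/((2*P)) = -3 + (2*P)*(1/(2*P)) = -3 + 1 = -2)
-274*(122 + 173)/(136 + Q(-14)) - 182/(-445) = -274*(122 + 173)/(136 - 2) - 182/(-445) = -274/(134/295) - 182*(-1/445) = -274/(134*(1/295)) + 182/445 = -274/134/295 + 182/445 = -274*295/134 + 182/445 = -40415/67 + 182/445 = -17972481/29815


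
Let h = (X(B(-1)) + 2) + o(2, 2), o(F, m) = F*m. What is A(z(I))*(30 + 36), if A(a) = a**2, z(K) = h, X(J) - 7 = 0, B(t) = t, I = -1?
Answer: 11154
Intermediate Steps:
X(J) = 7 (X(J) = 7 + 0 = 7)
h = 13 (h = (7 + 2) + 2*2 = 9 + 4 = 13)
z(K) = 13
A(z(I))*(30 + 36) = 13**2*(30 + 36) = 169*66 = 11154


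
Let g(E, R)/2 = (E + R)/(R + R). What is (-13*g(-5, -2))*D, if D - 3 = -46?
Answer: 3913/2 ≈ 1956.5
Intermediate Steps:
D = -43 (D = 3 - 46 = -43)
g(E, R) = (E + R)/R (g(E, R) = 2*((E + R)/(R + R)) = 2*((E + R)/((2*R))) = 2*((E + R)*(1/(2*R))) = 2*((E + R)/(2*R)) = (E + R)/R)
(-13*g(-5, -2))*D = -13*(-5 - 2)/(-2)*(-43) = -(-13)*(-7)/2*(-43) = -13*7/2*(-43) = -91/2*(-43) = 3913/2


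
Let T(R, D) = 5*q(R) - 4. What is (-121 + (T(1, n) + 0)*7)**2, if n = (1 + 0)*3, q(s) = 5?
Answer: 676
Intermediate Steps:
n = 3 (n = 1*3 = 3)
T(R, D) = 21 (T(R, D) = 5*5 - 4 = 25 - 4 = 21)
(-121 + (T(1, n) + 0)*7)**2 = (-121 + (21 + 0)*7)**2 = (-121 + 21*7)**2 = (-121 + 147)**2 = 26**2 = 676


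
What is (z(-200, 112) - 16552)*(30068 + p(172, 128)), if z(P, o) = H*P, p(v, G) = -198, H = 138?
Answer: -1318820240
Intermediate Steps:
z(P, o) = 138*P
(z(-200, 112) - 16552)*(30068 + p(172, 128)) = (138*(-200) - 16552)*(30068 - 198) = (-27600 - 16552)*29870 = -44152*29870 = -1318820240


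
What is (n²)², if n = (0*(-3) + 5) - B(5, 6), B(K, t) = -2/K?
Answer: 531441/625 ≈ 850.31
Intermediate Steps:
n = 27/5 (n = (0*(-3) + 5) - (-2)/5 = (0 + 5) - (-2)/5 = 5 - 1*(-⅖) = 5 + ⅖ = 27/5 ≈ 5.4000)
(n²)² = ((27/5)²)² = (729/25)² = 531441/625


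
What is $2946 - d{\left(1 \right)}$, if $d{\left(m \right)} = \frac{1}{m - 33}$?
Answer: $\frac{94273}{32} \approx 2946.0$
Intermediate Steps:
$d{\left(m \right)} = \frac{1}{-33 + m}$
$2946 - d{\left(1 \right)} = 2946 - \frac{1}{-33 + 1} = 2946 - \frac{1}{-32} = 2946 - - \frac{1}{32} = 2946 + \frac{1}{32} = \frac{94273}{32}$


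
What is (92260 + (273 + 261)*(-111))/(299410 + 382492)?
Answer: 16493/340951 ≈ 0.048374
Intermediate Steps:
(92260 + (273 + 261)*(-111))/(299410 + 382492) = (92260 + 534*(-111))/681902 = (92260 - 59274)*(1/681902) = 32986*(1/681902) = 16493/340951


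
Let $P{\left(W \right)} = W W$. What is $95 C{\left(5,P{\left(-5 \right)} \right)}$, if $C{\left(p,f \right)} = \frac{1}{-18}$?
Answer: $- \frac{95}{18} \approx -5.2778$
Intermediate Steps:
$P{\left(W \right)} = W^{2}$
$C{\left(p,f \right)} = - \frac{1}{18}$
$95 C{\left(5,P{\left(-5 \right)} \right)} = 95 \left(- \frac{1}{18}\right) = - \frac{95}{18}$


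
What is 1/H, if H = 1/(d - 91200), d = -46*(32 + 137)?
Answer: -98974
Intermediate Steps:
d = -7774 (d = -46*169 = -7774)
H = -1/98974 (H = 1/(-7774 - 91200) = 1/(-98974) = -1/98974 ≈ -1.0104e-5)
1/H = 1/(-1/98974) = -98974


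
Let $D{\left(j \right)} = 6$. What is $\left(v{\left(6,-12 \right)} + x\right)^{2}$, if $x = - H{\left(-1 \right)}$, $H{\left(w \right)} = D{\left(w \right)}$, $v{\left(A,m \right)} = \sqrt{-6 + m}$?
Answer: $18 - 36 i \sqrt{2} \approx 18.0 - 50.912 i$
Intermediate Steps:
$H{\left(w \right)} = 6$
$x = -6$ ($x = \left(-1\right) 6 = -6$)
$\left(v{\left(6,-12 \right)} + x\right)^{2} = \left(\sqrt{-6 - 12} - 6\right)^{2} = \left(\sqrt{-18} - 6\right)^{2} = \left(3 i \sqrt{2} - 6\right)^{2} = \left(-6 + 3 i \sqrt{2}\right)^{2}$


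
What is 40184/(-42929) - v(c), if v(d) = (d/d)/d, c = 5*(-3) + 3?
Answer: -439279/515148 ≈ -0.85272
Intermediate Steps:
c = -12 (c = -15 + 3 = -12)
v(d) = 1/d
40184/(-42929) - v(c) = 40184/(-42929) - 1/(-12) = 40184*(-1/42929) - 1*(-1/12) = -40184/42929 + 1/12 = -439279/515148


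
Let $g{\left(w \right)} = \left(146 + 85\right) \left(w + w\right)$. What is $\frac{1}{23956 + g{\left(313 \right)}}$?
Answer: $\frac{1}{168562} \approx 5.9325 \cdot 10^{-6}$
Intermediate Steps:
$g{\left(w \right)} = 462 w$ ($g{\left(w \right)} = 231 \cdot 2 w = 462 w$)
$\frac{1}{23956 + g{\left(313 \right)}} = \frac{1}{23956 + 462 \cdot 313} = \frac{1}{23956 + 144606} = \frac{1}{168562}$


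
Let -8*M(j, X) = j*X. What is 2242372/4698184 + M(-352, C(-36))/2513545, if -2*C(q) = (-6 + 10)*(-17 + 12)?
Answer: 281918506485/590454845114 ≈ 0.47746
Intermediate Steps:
C(q) = 10 (C(q) = -(-6 + 10)*(-17 + 12)/2 = -2*(-5) = -1/2*(-20) = 10)
M(j, X) = -X*j/8 (M(j, X) = -j*X/8 = -X*j/8)
2242372/4698184 + M(-352, C(-36))/2513545 = 2242372/4698184 - 1/8*10*(-352)/2513545 = 2242372*(1/4698184) + 440*(1/2513545) = 560593/1174546 + 88/502709 = 281918506485/590454845114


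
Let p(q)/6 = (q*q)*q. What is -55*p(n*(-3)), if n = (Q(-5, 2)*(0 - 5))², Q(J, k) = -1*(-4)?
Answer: 570240000000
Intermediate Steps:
Q(J, k) = 4
n = 400 (n = (4*(0 - 5))² = (4*(-5))² = (-20)² = 400)
p(q) = 6*q³ (p(q) = 6*((q*q)*q) = 6*(q²*q) = 6*q³)
-55*p(n*(-3)) = -330*(400*(-3))³ = -330*(-1200)³ = -330*(-1728000000) = -55*(-10368000000) = 570240000000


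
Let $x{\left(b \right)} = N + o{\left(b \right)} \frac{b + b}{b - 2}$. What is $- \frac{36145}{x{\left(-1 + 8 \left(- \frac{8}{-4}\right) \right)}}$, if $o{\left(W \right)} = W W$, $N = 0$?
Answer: $- \frac{93977}{1350} \approx -69.613$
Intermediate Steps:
$o{\left(W \right)} = W^{2}$
$x{\left(b \right)} = \frac{2 b^{3}}{-2 + b}$ ($x{\left(b \right)} = 0 + b^{2} \frac{b + b}{b - 2} = 0 + b^{2} \frac{2 b}{-2 + b} = 0 + \frac{2 b^{3}}{-2 + b} = \frac{2 b^{3}}{-2 + b}$)
$- \frac{36145}{x{\left(-1 + 8 \left(- \frac{8}{-4}\right) \right)}} = - \frac{36145}{2 \left(-1 + 8 \left(- \frac{8}{-4}\right)\right)^{3} \frac{1}{-2 - \left(1 - 8 \left(- \frac{8}{-4}\right)\right)}} = - \frac{36145}{2 \left(-1 + 8 \left(\left(-8\right) \left(- \frac{1}{4}\right)\right)\right)^{3} \frac{1}{-2 - \left(1 - 8 \left(\left(-8\right) \left(- \frac{1}{4}\right)\right)\right)}} = - \frac{36145}{2 \left(-1 + 8 \cdot 2\right)^{3} \frac{1}{-2 + \left(-1 + 8 \cdot 2\right)}} = - \frac{36145}{2 \left(-1 + 16\right)^{3} \frac{1}{-2 + \left(-1 + 16\right)}} = - \frac{36145}{2 \cdot 15^{3} \frac{1}{-2 + 15}} = - \frac{36145}{2 \cdot 3375 \cdot \frac{1}{13}} = - \frac{36145}{\frac{6750}{13}} = \left(-36145\right) \frac{13}{6750} = - \frac{93977}{1350}$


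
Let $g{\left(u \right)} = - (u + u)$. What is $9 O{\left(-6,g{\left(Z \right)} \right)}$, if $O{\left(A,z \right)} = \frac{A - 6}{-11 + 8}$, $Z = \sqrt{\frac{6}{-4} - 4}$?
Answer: $36$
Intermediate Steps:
$Z = \frac{i \sqrt{22}}{2}$ ($Z = \sqrt{6 \left(- \frac{1}{4}\right) - 4} = \sqrt{- \frac{3}{2} - 4} = \sqrt{- \frac{11}{2}} = \frac{i \sqrt{22}}{2} \approx 2.3452 i$)
$g{\left(u \right)} = - 2 u$
$O{\left(A,z \right)} = 2 - \frac{A}{3}$ ($O{\left(A,z \right)} = \frac{-6 + A}{-3} = \left(-6 + A\right) \left(- \frac{1}{3}\right) = 2 - \frac{A}{3}$)
$9 O{\left(-6,g{\left(Z \right)} \right)} = 9 \left(2 - -2\right) = 9 \left(2 + 2\right) = 9 \cdot 4 = 36$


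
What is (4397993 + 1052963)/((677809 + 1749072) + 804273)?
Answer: 2725478/1615577 ≈ 1.6870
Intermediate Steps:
(4397993 + 1052963)/((677809 + 1749072) + 804273) = 5450956/(2426881 + 804273) = 5450956/3231154 = 5450956*(1/3231154) = 2725478/1615577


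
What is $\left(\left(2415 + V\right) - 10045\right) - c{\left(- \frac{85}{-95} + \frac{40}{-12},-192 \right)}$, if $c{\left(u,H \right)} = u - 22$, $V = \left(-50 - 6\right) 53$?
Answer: $- \frac{602693}{57} \approx -10574.0$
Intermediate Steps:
$V = -2968$ ($V = \left(-56\right) 53 = -2968$)
$c{\left(u,H \right)} = -22 + u$
$\left(\left(2415 + V\right) - 10045\right) - c{\left(- \frac{85}{-95} + \frac{40}{-12},-192 \right)} = \left(\left(2415 - 2968\right) - 10045\right) - \left(-22 + \left(- \frac{85}{-95} + \frac{40}{-12}\right)\right) = \left(-553 - 10045\right) - \left(-22 + \left(\left(-85\right) \left(- \frac{1}{95}\right) + 40 \left(- \frac{1}{12}\right)\right)\right) = -10598 - \left(-22 + \left(\frac{17}{19} - \frac{10}{3}\right)\right) = -10598 - \left(-22 - \frac{139}{57}\right) = -10598 - - \frac{1393}{57} = -10598 + \frac{1393}{57} = - \frac{602693}{57}$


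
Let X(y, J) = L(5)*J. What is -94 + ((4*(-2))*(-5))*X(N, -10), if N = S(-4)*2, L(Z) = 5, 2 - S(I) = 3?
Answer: -2094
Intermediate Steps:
S(I) = -1 (S(I) = 2 - 1*3 = 2 - 3 = -1)
N = -2 (N = -1*2 = -2)
X(y, J) = 5*J
-94 + ((4*(-2))*(-5))*X(N, -10) = -94 + ((4*(-2))*(-5))*(5*(-10)) = -94 - 8*(-5)*(-50) = -94 + 40*(-50) = -94 - 2000 = -2094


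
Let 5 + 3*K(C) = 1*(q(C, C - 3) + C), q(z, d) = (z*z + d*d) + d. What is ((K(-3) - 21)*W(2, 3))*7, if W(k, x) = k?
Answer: -448/3 ≈ -149.33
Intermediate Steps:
q(z, d) = d + d² + z² (q(z, d) = (z² + d²) + d = (d² + z²) + d = d + d² + z²)
K(C) = -8/3 + C²/3 + (-3 + C)²/3 + 2*C/3 (K(C) = -5/3 + (1*(((C - 3) + (C - 3)² + C²) + C))/3 = -5/3 + (1*(((-3 + C) + (-3 + C)² + C²) + C))/3 = -5/3 + (1*((-3 + C + C² + (-3 + C)²) + C))/3 = -5/3 + (1*(-3 + C² + (-3 + C)² + 2*C))/3 = -5/3 + (-3 + C² + (-3 + C)² + 2*C)/3 = -5/3 + (-1 + C²/3 + (-3 + C)²/3 + 2*C/3) = -8/3 + C²/3 + (-3 + C)²/3 + 2*C/3)
((K(-3) - 21)*W(2, 3))*7 = (((⅓ - 4/3*(-3) + (⅔)*(-3)²) - 21)*2)*7 = (((⅓ + 4 + (⅔)*9) - 21)*2)*7 = (((⅓ + 4 + 6) - 21)*2)*7 = ((31/3 - 21)*2)*7 = -32/3*2*7 = -64/3*7 = -448/3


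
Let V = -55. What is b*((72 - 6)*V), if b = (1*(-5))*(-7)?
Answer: -127050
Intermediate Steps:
b = 35 (b = -5*(-7) = 35)
b*((72 - 6)*V) = 35*((72 - 6)*(-55)) = 35*(66*(-55)) = 35*(-3630) = -127050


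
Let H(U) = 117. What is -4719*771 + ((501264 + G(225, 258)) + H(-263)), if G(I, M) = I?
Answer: -3136743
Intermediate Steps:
-4719*771 + ((501264 + G(225, 258)) + H(-263)) = -4719*771 + ((501264 + 225) + 117) = -3638349 + (501489 + 117) = -3638349 + 501606 = -3136743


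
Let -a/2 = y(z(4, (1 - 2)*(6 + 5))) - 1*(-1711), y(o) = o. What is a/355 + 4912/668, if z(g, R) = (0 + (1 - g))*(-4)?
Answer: -139542/59285 ≈ -2.3537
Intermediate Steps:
z(g, R) = -4 + 4*g (z(g, R) = (1 - g)*(-4) = -4 + 4*g)
a = -3446 (a = -2*((-4 + 4*4) - 1*(-1711)) = -2*((-4 + 16) + 1711) = -2*(12 + 1711) = -2*1723 = -3446)
a/355 + 4912/668 = -3446/355 + 4912/668 = -3446*1/355 + 4912*(1/668) = -3446/355 + 1228/167 = -139542/59285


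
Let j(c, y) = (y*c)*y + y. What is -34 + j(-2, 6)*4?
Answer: -298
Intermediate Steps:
j(c, y) = y + c*y² (j(c, y) = (c*y)*y + y = c*y² + y = y + c*y²)
-34 + j(-2, 6)*4 = -34 + (6*(1 - 2*6))*4 = -34 + (6*(1 - 12))*4 = -34 + (6*(-11))*4 = -34 - 66*4 = -34 - 264 = -298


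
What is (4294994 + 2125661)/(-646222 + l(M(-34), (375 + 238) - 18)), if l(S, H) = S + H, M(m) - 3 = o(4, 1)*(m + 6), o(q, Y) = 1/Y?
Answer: -6420655/645652 ≈ -9.9445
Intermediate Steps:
M(m) = 9 + m (M(m) = 3 + (m + 6)/1 = 3 + 1*(6 + m) = 3 + (6 + m) = 9 + m)
l(S, H) = H + S
(4294994 + 2125661)/(-646222 + l(M(-34), (375 + 238) - 18)) = (4294994 + 2125661)/(-646222 + (((375 + 238) - 18) + (9 - 34))) = 6420655/(-646222 + ((613 - 18) - 25)) = 6420655/(-646222 + (595 - 25)) = 6420655/(-646222 + 570) = 6420655/(-645652) = 6420655*(-1/645652) = -6420655/645652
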